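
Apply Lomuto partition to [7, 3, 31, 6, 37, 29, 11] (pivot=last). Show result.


Elements <= 11 go left of pivot.
Result: [7, 3, 6, 11, 37, 29, 31], pivot at index 3


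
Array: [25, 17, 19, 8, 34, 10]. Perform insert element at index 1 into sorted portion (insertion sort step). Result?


After one pass: [17, 25, 19, 8, 34, 10]


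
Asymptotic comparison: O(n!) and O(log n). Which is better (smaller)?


logarithmic grows slower than factorial
O(log n) is asymptotically smaller; O(n!) grows faster


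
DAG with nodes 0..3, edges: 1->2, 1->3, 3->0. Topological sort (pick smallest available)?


Kahn's algorithm, process smallest node first
Order: [1, 2, 3, 0]


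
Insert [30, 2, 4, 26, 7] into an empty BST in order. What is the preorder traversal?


Root = 30; build tree by BST insertion.
Preorder traversal: [30, 2, 4, 26, 7]


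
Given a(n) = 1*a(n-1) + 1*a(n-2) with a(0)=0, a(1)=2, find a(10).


Build bottom-up:
...a(8)=42, a(9)=68, a(10)=1*68+1*42=110


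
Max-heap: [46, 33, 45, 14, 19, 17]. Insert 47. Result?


Append 47: [46, 33, 45, 14, 19, 17, 47]
Bubble up: swap idx 6(47) with idx 2(45); swap idx 2(47) with idx 0(46)
Result: [47, 33, 46, 14, 19, 17, 45]


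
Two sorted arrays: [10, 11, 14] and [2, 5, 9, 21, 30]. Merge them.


Compare heads, take smaller each step.
Merged: [2, 5, 9, 10, 11, 14, 21, 30]


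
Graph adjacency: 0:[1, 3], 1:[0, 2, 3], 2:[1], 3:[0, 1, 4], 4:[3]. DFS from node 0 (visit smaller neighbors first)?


DFS stack-based: start with [0]
Visit order: [0, 1, 2, 3, 4]


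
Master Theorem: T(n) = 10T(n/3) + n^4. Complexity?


a=10, b=3, c=4. log_3(10)=2.096 < c=4. Case 3: O(n^c) = O(n^4)
Complexity: O(n^4)


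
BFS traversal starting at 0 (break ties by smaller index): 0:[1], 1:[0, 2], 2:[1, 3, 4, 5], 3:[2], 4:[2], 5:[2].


BFS queue: start with [0]
Visit order: [0, 1, 2, 3, 4, 5]


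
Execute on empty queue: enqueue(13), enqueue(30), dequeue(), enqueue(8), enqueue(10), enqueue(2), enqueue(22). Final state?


enqueue(13) -> [13]
enqueue(30) -> [13, 30]
dequeue() returns 13 -> [30]
enqueue(8) -> [30, 8]
enqueue(10) -> [30, 8, 10]
enqueue(2) -> [30, 8, 10, 2]
enqueue(22) -> [30, 8, 10, 2, 22]
Final queue (front to back): [30, 8, 10, 2, 22]


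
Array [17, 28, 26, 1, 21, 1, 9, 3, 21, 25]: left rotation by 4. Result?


Left rotate by 4: [21, 1, 9, 3, 21, 25, 17, 28, 26, 1]


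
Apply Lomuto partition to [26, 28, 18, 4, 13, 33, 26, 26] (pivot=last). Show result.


Elements <= 26 go left of pivot.
Result: [26, 18, 4, 13, 26, 26, 28, 33], pivot at index 5


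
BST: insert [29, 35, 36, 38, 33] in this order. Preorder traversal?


Root = 29; build tree by BST insertion.
Preorder traversal: [29, 35, 33, 36, 38]


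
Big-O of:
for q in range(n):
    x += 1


Per nesting level: O(n) = O(n)
Complexity: O(n)


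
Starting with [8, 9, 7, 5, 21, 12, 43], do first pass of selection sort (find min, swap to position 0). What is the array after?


After one pass: [5, 9, 7, 8, 21, 12, 43]


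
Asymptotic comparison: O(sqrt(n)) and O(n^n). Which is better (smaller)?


sublinear grows slower than n^n
O(sqrt(n)) is asymptotically smaller; O(n^n) grows faster


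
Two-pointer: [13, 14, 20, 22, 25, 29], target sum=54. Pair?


Two pointers: lo=0, hi=5
Found pair: (25, 29) summing to 54


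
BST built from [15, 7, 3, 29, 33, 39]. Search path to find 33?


BST root = 15
Search for 33: compare at each node
Path: [15, 29, 33]


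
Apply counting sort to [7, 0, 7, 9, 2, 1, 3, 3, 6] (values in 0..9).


Count array: [1, 1, 1, 2, 0, 0, 1, 2, 0, 1]
Reconstruct: [0, 1, 2, 3, 3, 6, 7, 7, 9]


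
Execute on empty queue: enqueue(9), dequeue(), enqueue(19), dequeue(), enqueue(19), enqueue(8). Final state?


enqueue(9) -> [9]
dequeue() returns 9 -> []
enqueue(19) -> [19]
dequeue() returns 19 -> []
enqueue(19) -> [19]
enqueue(8) -> [19, 8]
Final queue (front to back): [19, 8]


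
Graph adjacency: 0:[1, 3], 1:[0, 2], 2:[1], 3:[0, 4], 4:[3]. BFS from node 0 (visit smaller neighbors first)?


BFS queue: start with [0]
Visit order: [0, 1, 3, 2, 4]


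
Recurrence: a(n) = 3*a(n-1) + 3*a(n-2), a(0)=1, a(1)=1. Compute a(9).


Build bottom-up:
...a(7)=4401, a(8)=16686, a(9)=3*16686+3*4401=63261


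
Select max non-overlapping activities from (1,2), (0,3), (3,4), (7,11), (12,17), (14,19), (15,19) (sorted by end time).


Greedy: pick earliest-ending, then skip overlaps.
Selected (4 activities): [(1, 2), (3, 4), (7, 11), (12, 17)]


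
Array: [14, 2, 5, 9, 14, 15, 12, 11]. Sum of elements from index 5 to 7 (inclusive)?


Prefix sums: [0, 14, 16, 21, 30, 44, 59, 71, 82]
Sum[5..7] = prefix[8] - prefix[5] = 82 - 44 = 38


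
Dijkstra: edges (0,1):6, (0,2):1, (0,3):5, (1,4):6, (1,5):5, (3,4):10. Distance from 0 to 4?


Dijkstra from 0:
Distances: {0: 0, 1: 6, 2: 1, 3: 5, 4: 12, 5: 11}
Shortest distance to 4 = 12, path = [0, 1, 4]


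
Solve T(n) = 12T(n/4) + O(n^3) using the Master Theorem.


a=12, b=4, c=3. log_4(12)=1.792 < c=3. Case 3: O(n^c) = O(n^3)
Complexity: O(n^3)


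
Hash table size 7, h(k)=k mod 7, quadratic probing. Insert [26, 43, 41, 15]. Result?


Insertions: 26->slot 5; 43->slot 1; 41->slot 6; 15->slot 2
Table: [None, 43, 15, None, None, 26, 41]


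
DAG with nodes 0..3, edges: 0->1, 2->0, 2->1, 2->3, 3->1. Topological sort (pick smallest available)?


Kahn's algorithm, process smallest node first
Order: [2, 0, 3, 1]


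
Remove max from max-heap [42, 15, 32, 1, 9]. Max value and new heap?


Max = 42
Replace root with last, heapify down
Resulting heap: [32, 15, 9, 1]


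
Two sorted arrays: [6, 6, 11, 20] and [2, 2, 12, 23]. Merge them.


Compare heads, take smaller each step.
Merged: [2, 2, 6, 6, 11, 12, 20, 23]


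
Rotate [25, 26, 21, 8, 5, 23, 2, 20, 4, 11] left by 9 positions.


Left rotate by 9: [11, 25, 26, 21, 8, 5, 23, 2, 20, 4]


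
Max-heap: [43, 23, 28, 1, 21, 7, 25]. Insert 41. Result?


Append 41: [43, 23, 28, 1, 21, 7, 25, 41]
Bubble up: swap idx 7(41) with idx 3(1); swap idx 3(41) with idx 1(23)
Result: [43, 41, 28, 23, 21, 7, 25, 1]


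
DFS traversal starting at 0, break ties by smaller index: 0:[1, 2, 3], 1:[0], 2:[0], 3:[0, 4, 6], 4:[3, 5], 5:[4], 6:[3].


DFS stack-based: start with [0]
Visit order: [0, 1, 2, 3, 4, 5, 6]


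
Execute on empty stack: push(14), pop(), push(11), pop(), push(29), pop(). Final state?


push(14) -> [14]
pop() returns 14 -> []
push(11) -> [11]
pop() returns 11 -> []
push(29) -> [29]
pop() returns 29 -> []
Final stack (bottom to top): []


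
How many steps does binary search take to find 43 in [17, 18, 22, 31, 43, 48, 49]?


Search for 43:
[0,6] mid=3 arr[3]=31
[4,6] mid=5 arr[5]=48
[4,4] mid=4 arr[4]=43
Total: 3 comparisons


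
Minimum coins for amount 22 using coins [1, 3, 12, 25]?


dp[0]=0; dp[i]=1+min(dp[i-c] for c in coins)
...dp[17]=4, dp[18]=3, dp[19]=4, dp[20]=5, dp[21]=4, dp[22]=5
Minimum coins for 22 = 5


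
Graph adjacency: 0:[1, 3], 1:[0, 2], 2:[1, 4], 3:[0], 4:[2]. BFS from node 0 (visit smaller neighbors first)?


BFS queue: start with [0]
Visit order: [0, 1, 3, 2, 4]


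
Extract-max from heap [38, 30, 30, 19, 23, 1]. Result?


Max = 38
Replace root with last, heapify down
Resulting heap: [30, 23, 30, 19, 1]


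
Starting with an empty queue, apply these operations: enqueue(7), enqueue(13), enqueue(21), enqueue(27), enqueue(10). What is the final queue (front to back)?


enqueue(7) -> [7]
enqueue(13) -> [7, 13]
enqueue(21) -> [7, 13, 21]
enqueue(27) -> [7, 13, 21, 27]
enqueue(10) -> [7, 13, 21, 27, 10]
Final queue (front to back): [7, 13, 21, 27, 10]


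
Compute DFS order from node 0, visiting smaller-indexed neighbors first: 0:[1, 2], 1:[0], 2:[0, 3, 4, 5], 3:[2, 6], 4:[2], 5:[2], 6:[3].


DFS stack-based: start with [0]
Visit order: [0, 1, 2, 3, 6, 4, 5]


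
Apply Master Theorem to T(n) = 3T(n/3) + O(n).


a=3, b=3, c=1. log_3(3)=1 = c=1. Case 2: O(n^c log n) = O(n log n)
Complexity: O(n log n)


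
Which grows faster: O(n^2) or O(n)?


linear grows slower than quadratic
O(n) is asymptotically smaller; O(n^2) grows faster


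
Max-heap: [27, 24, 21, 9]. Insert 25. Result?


Append 25: [27, 24, 21, 9, 25]
Bubble up: swap idx 4(25) with idx 1(24)
Result: [27, 25, 21, 9, 24]


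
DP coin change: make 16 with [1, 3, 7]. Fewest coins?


dp[0]=0; dp[i]=1+min(dp[i-c] for c in coins)
...dp[11]=3, dp[12]=4, dp[13]=3, dp[14]=2, dp[15]=3, dp[16]=4
Minimum coins for 16 = 4


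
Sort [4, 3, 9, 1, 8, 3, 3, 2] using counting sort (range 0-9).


Count array: [0, 1, 1, 3, 1, 0, 0, 0, 1, 1]
Reconstruct: [1, 2, 3, 3, 3, 4, 8, 9]


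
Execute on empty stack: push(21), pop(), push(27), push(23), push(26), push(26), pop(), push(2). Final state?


push(21) -> [21]
pop() returns 21 -> []
push(27) -> [27]
push(23) -> [27, 23]
push(26) -> [27, 23, 26]
push(26) -> [27, 23, 26, 26]
pop() returns 26 -> [27, 23, 26]
push(2) -> [27, 23, 26, 2]
Final stack (bottom to top): [27, 23, 26, 2]


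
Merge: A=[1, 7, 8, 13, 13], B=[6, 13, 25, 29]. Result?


Compare heads, take smaller each step.
Merged: [1, 6, 7, 8, 13, 13, 13, 25, 29]


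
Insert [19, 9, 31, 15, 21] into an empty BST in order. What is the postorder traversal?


Root = 19; build tree by BST insertion.
Postorder traversal: [15, 9, 21, 31, 19]


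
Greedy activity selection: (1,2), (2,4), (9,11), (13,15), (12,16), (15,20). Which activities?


Greedy: pick earliest-ending, then skip overlaps.
Selected (5 activities): [(1, 2), (2, 4), (9, 11), (13, 15), (15, 20)]


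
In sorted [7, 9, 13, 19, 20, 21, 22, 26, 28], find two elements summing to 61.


Two pointers: lo=0, hi=8
No pair sums to 61


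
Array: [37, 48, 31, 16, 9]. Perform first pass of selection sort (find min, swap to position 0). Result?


After one pass: [9, 48, 31, 16, 37]


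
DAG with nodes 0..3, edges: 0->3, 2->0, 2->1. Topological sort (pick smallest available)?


Kahn's algorithm, process smallest node first
Order: [2, 0, 1, 3]


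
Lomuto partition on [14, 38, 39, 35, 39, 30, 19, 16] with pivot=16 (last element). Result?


Elements <= 16 go left of pivot.
Result: [14, 16, 39, 35, 39, 30, 19, 38], pivot at index 1


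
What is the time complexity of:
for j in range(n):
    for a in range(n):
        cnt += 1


Per nesting level: O(n) * O(n) = O(n^2)
Complexity: O(n^2)


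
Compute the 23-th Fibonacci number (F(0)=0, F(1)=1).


F(n)=F(n-1)+F(n-2)
...F(21)=10946, F(22)=17711, F(23)=28657


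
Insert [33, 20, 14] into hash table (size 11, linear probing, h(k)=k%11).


Insertions: 33->slot 0; 20->slot 9; 14->slot 3
Table: [33, None, None, 14, None, None, None, None, None, 20, None]


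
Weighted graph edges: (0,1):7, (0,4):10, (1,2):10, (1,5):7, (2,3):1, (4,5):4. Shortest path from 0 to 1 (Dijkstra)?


Dijkstra from 0:
Distances: {0: 0, 1: 7, 2: 17, 3: 18, 4: 10, 5: 14}
Shortest distance to 1 = 7, path = [0, 1]


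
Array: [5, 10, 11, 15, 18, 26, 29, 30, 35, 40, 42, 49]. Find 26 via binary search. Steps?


Search for 26:
[0,11] mid=5 arr[5]=26
Total: 1 comparisons


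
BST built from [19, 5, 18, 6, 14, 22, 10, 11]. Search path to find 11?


BST root = 19
Search for 11: compare at each node
Path: [19, 5, 18, 6, 14, 10, 11]


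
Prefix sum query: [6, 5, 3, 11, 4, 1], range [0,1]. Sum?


Prefix sums: [0, 6, 11, 14, 25, 29, 30]
Sum[0..1] = prefix[2] - prefix[0] = 11 - 0 = 11


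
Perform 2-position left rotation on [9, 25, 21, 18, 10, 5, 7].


Left rotate by 2: [21, 18, 10, 5, 7, 9, 25]


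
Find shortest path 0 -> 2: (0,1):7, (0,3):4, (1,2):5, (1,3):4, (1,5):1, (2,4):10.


Dijkstra from 0:
Distances: {0: 0, 1: 7, 2: 12, 3: 4, 4: 22, 5: 8}
Shortest distance to 2 = 12, path = [0, 1, 2]


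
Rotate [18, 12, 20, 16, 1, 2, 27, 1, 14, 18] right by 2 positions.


Right rotate by 2: [14, 18, 18, 12, 20, 16, 1, 2, 27, 1]


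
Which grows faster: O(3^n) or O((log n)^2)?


polylogarithmic grows slower than exponential (base 3)
O((log n)^2) is asymptotically smaller; O(3^n) grows faster


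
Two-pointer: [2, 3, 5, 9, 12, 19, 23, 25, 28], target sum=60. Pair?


Two pointers: lo=0, hi=8
No pair sums to 60


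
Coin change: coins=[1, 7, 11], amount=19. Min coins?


dp[0]=0; dp[i]=1+min(dp[i-c] for c in coins)
...dp[14]=2, dp[15]=3, dp[16]=4, dp[17]=5, dp[18]=2, dp[19]=3
Minimum coins for 19 = 3


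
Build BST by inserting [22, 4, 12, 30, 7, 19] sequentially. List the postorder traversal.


Root = 22; build tree by BST insertion.
Postorder traversal: [7, 19, 12, 4, 30, 22]


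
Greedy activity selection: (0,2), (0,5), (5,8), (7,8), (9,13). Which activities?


Greedy: pick earliest-ending, then skip overlaps.
Selected (3 activities): [(0, 2), (5, 8), (9, 13)]


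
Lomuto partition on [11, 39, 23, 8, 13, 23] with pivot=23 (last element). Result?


Elements <= 23 go left of pivot.
Result: [11, 23, 8, 13, 23, 39], pivot at index 4


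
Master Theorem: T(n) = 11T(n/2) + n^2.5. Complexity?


a=11, b=2, c=2.5. log_2(11)=3.459 > c=2.5. Case 1: O(n^log_b(a)) = O(n^3.459)
Complexity: O(n^3.459)


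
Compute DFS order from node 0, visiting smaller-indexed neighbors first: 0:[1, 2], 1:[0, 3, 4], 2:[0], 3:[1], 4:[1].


DFS stack-based: start with [0]
Visit order: [0, 1, 3, 4, 2]


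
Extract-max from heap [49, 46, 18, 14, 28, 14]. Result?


Max = 49
Replace root with last, heapify down
Resulting heap: [46, 28, 18, 14, 14]


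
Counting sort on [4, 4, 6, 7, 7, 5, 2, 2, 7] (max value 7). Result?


Count array: [0, 0, 2, 0, 2, 1, 1, 3]
Reconstruct: [2, 2, 4, 4, 5, 6, 7, 7, 7]


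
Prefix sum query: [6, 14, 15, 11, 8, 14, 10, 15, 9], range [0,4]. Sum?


Prefix sums: [0, 6, 20, 35, 46, 54, 68, 78, 93, 102]
Sum[0..4] = prefix[5] - prefix[0] = 54 - 0 = 54


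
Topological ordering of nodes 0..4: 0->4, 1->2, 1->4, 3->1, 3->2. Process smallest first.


Kahn's algorithm, process smallest node first
Order: [0, 3, 1, 2, 4]


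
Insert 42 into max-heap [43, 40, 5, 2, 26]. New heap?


Append 42: [43, 40, 5, 2, 26, 42]
Bubble up: swap idx 5(42) with idx 2(5)
Result: [43, 40, 42, 2, 26, 5]


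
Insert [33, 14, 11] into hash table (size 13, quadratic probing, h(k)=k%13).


Insertions: 33->slot 7; 14->slot 1; 11->slot 11
Table: [None, 14, None, None, None, None, None, 33, None, None, None, 11, None]


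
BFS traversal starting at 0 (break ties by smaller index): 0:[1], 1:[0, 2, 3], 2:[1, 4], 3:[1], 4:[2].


BFS queue: start with [0]
Visit order: [0, 1, 2, 3, 4]


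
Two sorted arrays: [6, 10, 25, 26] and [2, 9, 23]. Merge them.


Compare heads, take smaller each step.
Merged: [2, 6, 9, 10, 23, 25, 26]


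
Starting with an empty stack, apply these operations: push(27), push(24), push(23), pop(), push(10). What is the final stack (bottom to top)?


push(27) -> [27]
push(24) -> [27, 24]
push(23) -> [27, 24, 23]
pop() returns 23 -> [27, 24]
push(10) -> [27, 24, 10]
Final stack (bottom to top): [27, 24, 10]


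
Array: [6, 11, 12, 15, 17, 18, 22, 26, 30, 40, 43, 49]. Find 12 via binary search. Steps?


Search for 12:
[0,11] mid=5 arr[5]=18
[0,4] mid=2 arr[2]=12
Total: 2 comparisons


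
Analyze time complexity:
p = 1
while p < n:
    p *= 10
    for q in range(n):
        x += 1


Per nesting level: O(log n) * O(n) = O(n log n)
Complexity: O(n log n)


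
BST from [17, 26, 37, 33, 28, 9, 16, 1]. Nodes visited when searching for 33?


BST root = 17
Search for 33: compare at each node
Path: [17, 26, 37, 33]


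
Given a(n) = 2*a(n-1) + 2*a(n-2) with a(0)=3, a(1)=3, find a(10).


Build bottom-up:
...a(8)=4656, a(9)=12720, a(10)=2*12720+2*4656=34752


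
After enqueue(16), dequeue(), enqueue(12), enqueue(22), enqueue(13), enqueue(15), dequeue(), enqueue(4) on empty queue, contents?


enqueue(16) -> [16]
dequeue() returns 16 -> []
enqueue(12) -> [12]
enqueue(22) -> [12, 22]
enqueue(13) -> [12, 22, 13]
enqueue(15) -> [12, 22, 13, 15]
dequeue() returns 12 -> [22, 13, 15]
enqueue(4) -> [22, 13, 15, 4]
Final queue (front to back): [22, 13, 15, 4]


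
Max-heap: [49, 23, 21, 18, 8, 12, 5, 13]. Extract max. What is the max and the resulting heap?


Max = 49
Replace root with last, heapify down
Resulting heap: [23, 18, 21, 13, 8, 12, 5]


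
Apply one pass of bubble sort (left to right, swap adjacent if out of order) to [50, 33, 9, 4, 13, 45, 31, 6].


After one pass: [33, 9, 4, 13, 45, 31, 6, 50]


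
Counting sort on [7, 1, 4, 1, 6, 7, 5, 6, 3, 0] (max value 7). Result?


Count array: [1, 2, 0, 1, 1, 1, 2, 2]
Reconstruct: [0, 1, 1, 3, 4, 5, 6, 6, 7, 7]


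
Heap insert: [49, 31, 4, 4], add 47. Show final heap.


Append 47: [49, 31, 4, 4, 47]
Bubble up: swap idx 4(47) with idx 1(31)
Result: [49, 47, 4, 4, 31]


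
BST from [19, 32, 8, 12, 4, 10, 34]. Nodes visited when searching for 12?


BST root = 19
Search for 12: compare at each node
Path: [19, 8, 12]


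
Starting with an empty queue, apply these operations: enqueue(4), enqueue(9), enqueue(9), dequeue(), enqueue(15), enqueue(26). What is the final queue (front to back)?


enqueue(4) -> [4]
enqueue(9) -> [4, 9]
enqueue(9) -> [4, 9, 9]
dequeue() returns 4 -> [9, 9]
enqueue(15) -> [9, 9, 15]
enqueue(26) -> [9, 9, 15, 26]
Final queue (front to back): [9, 9, 15, 26]


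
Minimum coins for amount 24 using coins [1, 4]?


dp[0]=0; dp[i]=1+min(dp[i-c] for c in coins)
...dp[19]=7, dp[20]=5, dp[21]=6, dp[22]=7, dp[23]=8, dp[24]=6
Minimum coins for 24 = 6


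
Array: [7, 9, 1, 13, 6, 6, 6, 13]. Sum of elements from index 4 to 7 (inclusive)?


Prefix sums: [0, 7, 16, 17, 30, 36, 42, 48, 61]
Sum[4..7] = prefix[8] - prefix[4] = 61 - 30 = 31


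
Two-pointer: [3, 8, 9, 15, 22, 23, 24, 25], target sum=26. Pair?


Two pointers: lo=0, hi=7
Found pair: (3, 23) summing to 26


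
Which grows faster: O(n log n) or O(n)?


linear grows slower than linearithmic
O(n) is asymptotically smaller; O(n log n) grows faster


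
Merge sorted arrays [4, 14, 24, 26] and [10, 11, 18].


Compare heads, take smaller each step.
Merged: [4, 10, 11, 14, 18, 24, 26]


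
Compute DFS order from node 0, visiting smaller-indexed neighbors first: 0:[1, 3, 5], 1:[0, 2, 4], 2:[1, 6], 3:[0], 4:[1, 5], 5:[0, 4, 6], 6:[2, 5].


DFS stack-based: start with [0]
Visit order: [0, 1, 2, 6, 5, 4, 3]


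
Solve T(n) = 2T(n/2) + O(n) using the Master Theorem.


a=2, b=2, c=1. log_2(2)=1 = c=1. Case 2: O(n^c log n) = O(n log n)
Complexity: O(n log n)


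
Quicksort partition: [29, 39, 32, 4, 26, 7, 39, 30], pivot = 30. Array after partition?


Elements <= 30 go left of pivot.
Result: [29, 4, 26, 7, 30, 39, 39, 32], pivot at index 4


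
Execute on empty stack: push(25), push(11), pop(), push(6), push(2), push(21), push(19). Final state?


push(25) -> [25]
push(11) -> [25, 11]
pop() returns 11 -> [25]
push(6) -> [25, 6]
push(2) -> [25, 6, 2]
push(21) -> [25, 6, 2, 21]
push(19) -> [25, 6, 2, 21, 19]
Final stack (bottom to top): [25, 6, 2, 21, 19]


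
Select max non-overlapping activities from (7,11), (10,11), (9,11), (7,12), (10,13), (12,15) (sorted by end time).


Greedy: pick earliest-ending, then skip overlaps.
Selected (2 activities): [(7, 11), (12, 15)]


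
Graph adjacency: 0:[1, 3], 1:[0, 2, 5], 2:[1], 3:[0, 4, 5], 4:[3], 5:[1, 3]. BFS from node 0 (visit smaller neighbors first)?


BFS queue: start with [0]
Visit order: [0, 1, 3, 2, 5, 4]


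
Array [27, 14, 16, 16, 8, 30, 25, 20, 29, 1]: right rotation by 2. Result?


Right rotate by 2: [29, 1, 27, 14, 16, 16, 8, 30, 25, 20]


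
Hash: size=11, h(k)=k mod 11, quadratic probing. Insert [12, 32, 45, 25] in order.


Insertions: 12->slot 1; 32->slot 10; 45->slot 2; 25->slot 3
Table: [None, 12, 45, 25, None, None, None, None, None, None, 32]


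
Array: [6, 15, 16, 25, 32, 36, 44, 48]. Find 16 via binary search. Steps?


Search for 16:
[0,7] mid=3 arr[3]=25
[0,2] mid=1 arr[1]=15
[2,2] mid=2 arr[2]=16
Total: 3 comparisons


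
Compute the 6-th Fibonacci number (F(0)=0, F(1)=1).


F(n)=F(n-1)+F(n-2)
...F(4)=3, F(5)=5, F(6)=8


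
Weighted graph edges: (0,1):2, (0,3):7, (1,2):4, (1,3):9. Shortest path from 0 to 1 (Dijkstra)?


Dijkstra from 0:
Distances: {0: 0, 1: 2, 2: 6, 3: 7}
Shortest distance to 1 = 2, path = [0, 1]


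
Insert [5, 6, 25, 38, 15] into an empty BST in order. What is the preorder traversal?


Root = 5; build tree by BST insertion.
Preorder traversal: [5, 6, 25, 15, 38]


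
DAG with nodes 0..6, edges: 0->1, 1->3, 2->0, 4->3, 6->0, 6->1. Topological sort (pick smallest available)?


Kahn's algorithm, process smallest node first
Order: [2, 4, 5, 6, 0, 1, 3]


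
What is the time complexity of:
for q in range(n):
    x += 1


Per nesting level: O(n) = O(n)
Complexity: O(n)


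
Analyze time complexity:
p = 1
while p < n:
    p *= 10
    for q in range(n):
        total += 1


Per nesting level: O(log n) * O(n) = O(n log n)
Complexity: O(n log n)


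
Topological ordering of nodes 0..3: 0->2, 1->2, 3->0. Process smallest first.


Kahn's algorithm, process smallest node first
Order: [1, 3, 0, 2]


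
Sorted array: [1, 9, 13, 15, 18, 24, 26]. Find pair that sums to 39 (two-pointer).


Two pointers: lo=0, hi=6
Found pair: (13, 26) summing to 39


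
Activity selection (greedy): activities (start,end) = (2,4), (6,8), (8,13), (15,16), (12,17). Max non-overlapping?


Greedy: pick earliest-ending, then skip overlaps.
Selected (4 activities): [(2, 4), (6, 8), (8, 13), (15, 16)]


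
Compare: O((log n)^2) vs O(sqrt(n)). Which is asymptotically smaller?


polylogarithmic grows slower than sublinear
O((log n)^2) is asymptotically smaller; O(sqrt(n)) grows faster


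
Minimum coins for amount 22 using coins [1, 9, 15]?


dp[0]=0; dp[i]=1+min(dp[i-c] for c in coins)
...dp[17]=3, dp[18]=2, dp[19]=3, dp[20]=4, dp[21]=5, dp[22]=6
Minimum coins for 22 = 6


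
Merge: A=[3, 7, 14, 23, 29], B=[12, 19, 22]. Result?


Compare heads, take smaller each step.
Merged: [3, 7, 12, 14, 19, 22, 23, 29]


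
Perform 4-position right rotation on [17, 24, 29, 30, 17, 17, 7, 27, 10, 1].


Right rotate by 4: [7, 27, 10, 1, 17, 24, 29, 30, 17, 17]


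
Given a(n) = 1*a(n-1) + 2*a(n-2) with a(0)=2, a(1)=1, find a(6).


Build bottom-up:
...a(4)=17, a(5)=31, a(6)=1*31+2*17=65


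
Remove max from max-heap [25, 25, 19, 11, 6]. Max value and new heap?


Max = 25
Replace root with last, heapify down
Resulting heap: [25, 11, 19, 6]


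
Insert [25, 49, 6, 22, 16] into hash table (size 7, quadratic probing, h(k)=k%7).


Insertions: 25->slot 4; 49->slot 0; 6->slot 6; 22->slot 1; 16->slot 2
Table: [49, 22, 16, None, 25, None, 6]


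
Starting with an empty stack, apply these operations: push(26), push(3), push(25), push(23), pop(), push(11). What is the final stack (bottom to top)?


push(26) -> [26]
push(3) -> [26, 3]
push(25) -> [26, 3, 25]
push(23) -> [26, 3, 25, 23]
pop() returns 23 -> [26, 3, 25]
push(11) -> [26, 3, 25, 11]
Final stack (bottom to top): [26, 3, 25, 11]


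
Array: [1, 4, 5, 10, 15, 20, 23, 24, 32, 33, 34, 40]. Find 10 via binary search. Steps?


Search for 10:
[0,11] mid=5 arr[5]=20
[0,4] mid=2 arr[2]=5
[3,4] mid=3 arr[3]=10
Total: 3 comparisons


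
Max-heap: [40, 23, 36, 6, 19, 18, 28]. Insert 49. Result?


Append 49: [40, 23, 36, 6, 19, 18, 28, 49]
Bubble up: swap idx 7(49) with idx 3(6); swap idx 3(49) with idx 1(23); swap idx 1(49) with idx 0(40)
Result: [49, 40, 36, 23, 19, 18, 28, 6]


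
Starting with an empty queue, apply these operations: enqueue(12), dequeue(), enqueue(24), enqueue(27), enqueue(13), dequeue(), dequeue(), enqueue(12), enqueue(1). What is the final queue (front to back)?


enqueue(12) -> [12]
dequeue() returns 12 -> []
enqueue(24) -> [24]
enqueue(27) -> [24, 27]
enqueue(13) -> [24, 27, 13]
dequeue() returns 24 -> [27, 13]
dequeue() returns 27 -> [13]
enqueue(12) -> [13, 12]
enqueue(1) -> [13, 12, 1]
Final queue (front to back): [13, 12, 1]


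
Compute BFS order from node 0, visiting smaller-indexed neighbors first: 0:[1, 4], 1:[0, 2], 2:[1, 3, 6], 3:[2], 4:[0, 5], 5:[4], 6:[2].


BFS queue: start with [0]
Visit order: [0, 1, 4, 2, 5, 3, 6]


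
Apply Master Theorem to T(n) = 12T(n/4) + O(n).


a=12, b=4, c=1. log_4(12)=1.792 > c=1. Case 1: O(n^log_b(a)) = O(n^1.792)
Complexity: O(n^1.792)


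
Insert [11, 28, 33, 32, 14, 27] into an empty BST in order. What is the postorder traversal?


Root = 11; build tree by BST insertion.
Postorder traversal: [27, 14, 32, 33, 28, 11]


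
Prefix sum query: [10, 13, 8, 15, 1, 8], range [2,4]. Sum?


Prefix sums: [0, 10, 23, 31, 46, 47, 55]
Sum[2..4] = prefix[5] - prefix[2] = 47 - 23 = 24


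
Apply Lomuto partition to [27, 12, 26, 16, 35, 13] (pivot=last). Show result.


Elements <= 13 go left of pivot.
Result: [12, 13, 26, 16, 35, 27], pivot at index 1


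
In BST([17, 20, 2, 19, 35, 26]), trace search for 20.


BST root = 17
Search for 20: compare at each node
Path: [17, 20]


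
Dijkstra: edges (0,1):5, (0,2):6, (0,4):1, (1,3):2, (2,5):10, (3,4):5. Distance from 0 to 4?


Dijkstra from 0:
Distances: {0: 0, 1: 5, 2: 6, 3: 6, 4: 1, 5: 16}
Shortest distance to 4 = 1, path = [0, 4]


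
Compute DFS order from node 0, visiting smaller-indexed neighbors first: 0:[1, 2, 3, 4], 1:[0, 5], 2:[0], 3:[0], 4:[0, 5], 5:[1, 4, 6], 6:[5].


DFS stack-based: start with [0]
Visit order: [0, 1, 5, 4, 6, 2, 3]


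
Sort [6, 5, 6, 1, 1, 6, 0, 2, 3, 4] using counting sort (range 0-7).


Count array: [1, 2, 1, 1, 1, 1, 3, 0]
Reconstruct: [0, 1, 1, 2, 3, 4, 5, 6, 6, 6]


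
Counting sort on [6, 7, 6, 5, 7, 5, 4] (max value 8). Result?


Count array: [0, 0, 0, 0, 1, 2, 2, 2, 0]
Reconstruct: [4, 5, 5, 6, 6, 7, 7]


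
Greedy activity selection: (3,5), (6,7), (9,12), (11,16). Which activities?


Greedy: pick earliest-ending, then skip overlaps.
Selected (3 activities): [(3, 5), (6, 7), (9, 12)]


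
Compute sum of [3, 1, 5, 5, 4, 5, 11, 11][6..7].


Prefix sums: [0, 3, 4, 9, 14, 18, 23, 34, 45]
Sum[6..7] = prefix[8] - prefix[6] = 45 - 23 = 22


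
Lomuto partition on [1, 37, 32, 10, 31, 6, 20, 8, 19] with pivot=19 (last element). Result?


Elements <= 19 go left of pivot.
Result: [1, 10, 6, 8, 19, 32, 20, 37, 31], pivot at index 4


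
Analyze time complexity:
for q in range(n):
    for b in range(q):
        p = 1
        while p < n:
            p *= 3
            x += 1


Per nesting level: O(n) * O(n) [triangular over q] * O(log n) = O(n^2 log n)
Complexity: O(n^2 log n)


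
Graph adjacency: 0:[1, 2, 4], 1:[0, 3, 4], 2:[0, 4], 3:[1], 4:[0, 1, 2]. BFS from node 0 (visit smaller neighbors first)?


BFS queue: start with [0]
Visit order: [0, 1, 2, 4, 3]


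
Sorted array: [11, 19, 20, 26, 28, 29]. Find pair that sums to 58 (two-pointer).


Two pointers: lo=0, hi=5
No pair sums to 58


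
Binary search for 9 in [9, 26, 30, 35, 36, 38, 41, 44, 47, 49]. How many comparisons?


Search for 9:
[0,9] mid=4 arr[4]=36
[0,3] mid=1 arr[1]=26
[0,0] mid=0 arr[0]=9
Total: 3 comparisons


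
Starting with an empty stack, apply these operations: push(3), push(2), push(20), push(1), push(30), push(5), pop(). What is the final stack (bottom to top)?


push(3) -> [3]
push(2) -> [3, 2]
push(20) -> [3, 2, 20]
push(1) -> [3, 2, 20, 1]
push(30) -> [3, 2, 20, 1, 30]
push(5) -> [3, 2, 20, 1, 30, 5]
pop() returns 5 -> [3, 2, 20, 1, 30]
Final stack (bottom to top): [3, 2, 20, 1, 30]


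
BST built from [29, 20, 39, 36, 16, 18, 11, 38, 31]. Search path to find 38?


BST root = 29
Search for 38: compare at each node
Path: [29, 39, 36, 38]


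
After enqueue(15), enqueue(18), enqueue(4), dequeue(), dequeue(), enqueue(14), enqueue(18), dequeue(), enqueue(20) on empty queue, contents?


enqueue(15) -> [15]
enqueue(18) -> [15, 18]
enqueue(4) -> [15, 18, 4]
dequeue() returns 15 -> [18, 4]
dequeue() returns 18 -> [4]
enqueue(14) -> [4, 14]
enqueue(18) -> [4, 14, 18]
dequeue() returns 4 -> [14, 18]
enqueue(20) -> [14, 18, 20]
Final queue (front to back): [14, 18, 20]


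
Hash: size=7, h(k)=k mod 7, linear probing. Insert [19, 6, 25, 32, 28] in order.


Insertions: 19->slot 5; 6->slot 6; 25->slot 4; 32->slot 0; 28->slot 1
Table: [32, 28, None, None, 25, 19, 6]


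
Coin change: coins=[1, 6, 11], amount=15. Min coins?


dp[0]=0; dp[i]=1+min(dp[i-c] for c in coins)
...dp[10]=5, dp[11]=1, dp[12]=2, dp[13]=3, dp[14]=4, dp[15]=5
Minimum coins for 15 = 5


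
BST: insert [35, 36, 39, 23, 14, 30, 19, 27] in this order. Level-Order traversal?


Root = 35; build tree by BST insertion.
Level-Order traversal: [35, 23, 36, 14, 30, 39, 19, 27]


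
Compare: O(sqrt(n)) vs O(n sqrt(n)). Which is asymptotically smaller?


sublinear grows slower than n^1.5
O(sqrt(n)) is asymptotically smaller; O(n sqrt(n)) grows faster


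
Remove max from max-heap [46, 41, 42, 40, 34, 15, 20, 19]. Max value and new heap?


Max = 46
Replace root with last, heapify down
Resulting heap: [42, 41, 20, 40, 34, 15, 19]


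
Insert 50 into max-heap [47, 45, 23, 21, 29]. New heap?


Append 50: [47, 45, 23, 21, 29, 50]
Bubble up: swap idx 5(50) with idx 2(23); swap idx 2(50) with idx 0(47)
Result: [50, 45, 47, 21, 29, 23]


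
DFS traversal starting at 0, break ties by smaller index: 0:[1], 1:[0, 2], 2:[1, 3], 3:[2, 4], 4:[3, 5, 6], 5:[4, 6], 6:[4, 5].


DFS stack-based: start with [0]
Visit order: [0, 1, 2, 3, 4, 5, 6]


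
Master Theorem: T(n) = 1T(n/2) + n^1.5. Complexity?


a=1, b=2, c=1.5. log_2(1)=0 < c=1.5. Case 3: O(n^c) = O(n^1.500)
Complexity: O(n^1.500)


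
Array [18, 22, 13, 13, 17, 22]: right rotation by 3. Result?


Right rotate by 3: [13, 17, 22, 18, 22, 13]


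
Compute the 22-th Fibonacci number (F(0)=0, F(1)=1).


F(n)=F(n-1)+F(n-2)
...F(20)=6765, F(21)=10946, F(22)=17711


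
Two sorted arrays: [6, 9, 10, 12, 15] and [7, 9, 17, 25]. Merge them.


Compare heads, take smaller each step.
Merged: [6, 7, 9, 9, 10, 12, 15, 17, 25]


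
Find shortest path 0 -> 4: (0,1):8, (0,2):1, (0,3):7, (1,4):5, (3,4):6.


Dijkstra from 0:
Distances: {0: 0, 1: 8, 2: 1, 3: 7, 4: 13}
Shortest distance to 4 = 13, path = [0, 3, 4]


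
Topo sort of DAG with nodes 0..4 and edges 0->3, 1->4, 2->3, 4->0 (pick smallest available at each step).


Kahn's algorithm, process smallest node first
Order: [1, 2, 4, 0, 3]


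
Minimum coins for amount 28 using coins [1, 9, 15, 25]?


dp[0]=0; dp[i]=1+min(dp[i-c] for c in coins)
...dp[23]=7, dp[24]=2, dp[25]=1, dp[26]=2, dp[27]=3, dp[28]=4
Minimum coins for 28 = 4


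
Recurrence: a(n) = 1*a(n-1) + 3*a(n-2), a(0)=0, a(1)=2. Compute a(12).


Build bottom-up:
...a(10)=2318, a(11)=5366, a(12)=1*5366+3*2318=12320


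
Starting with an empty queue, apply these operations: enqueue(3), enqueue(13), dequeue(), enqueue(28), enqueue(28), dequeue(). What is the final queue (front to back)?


enqueue(3) -> [3]
enqueue(13) -> [3, 13]
dequeue() returns 3 -> [13]
enqueue(28) -> [13, 28]
enqueue(28) -> [13, 28, 28]
dequeue() returns 13 -> [28, 28]
Final queue (front to back): [28, 28]


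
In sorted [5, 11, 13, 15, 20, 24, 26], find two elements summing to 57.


Two pointers: lo=0, hi=6
No pair sums to 57


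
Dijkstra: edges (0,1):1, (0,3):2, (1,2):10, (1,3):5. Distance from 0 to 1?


Dijkstra from 0:
Distances: {0: 0, 1: 1, 2: 11, 3: 2}
Shortest distance to 1 = 1, path = [0, 1]


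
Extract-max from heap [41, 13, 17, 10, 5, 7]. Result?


Max = 41
Replace root with last, heapify down
Resulting heap: [17, 13, 7, 10, 5]


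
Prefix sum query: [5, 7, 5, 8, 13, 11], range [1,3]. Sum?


Prefix sums: [0, 5, 12, 17, 25, 38, 49]
Sum[1..3] = prefix[4] - prefix[1] = 25 - 5 = 20


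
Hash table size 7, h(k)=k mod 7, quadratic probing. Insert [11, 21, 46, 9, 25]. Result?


Insertions: 11->slot 4; 21->slot 0; 46->slot 5; 9->slot 2; 25->slot 1
Table: [21, 25, 9, None, 11, 46, None]


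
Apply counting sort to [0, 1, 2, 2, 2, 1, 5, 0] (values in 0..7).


Count array: [2, 2, 3, 0, 0, 1, 0, 0]
Reconstruct: [0, 0, 1, 1, 2, 2, 2, 5]


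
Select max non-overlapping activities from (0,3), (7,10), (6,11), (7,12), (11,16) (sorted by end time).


Greedy: pick earliest-ending, then skip overlaps.
Selected (3 activities): [(0, 3), (7, 10), (11, 16)]


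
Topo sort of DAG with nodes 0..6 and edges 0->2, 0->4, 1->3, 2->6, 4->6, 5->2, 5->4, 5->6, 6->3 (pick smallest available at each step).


Kahn's algorithm, process smallest node first
Order: [0, 1, 5, 2, 4, 6, 3]


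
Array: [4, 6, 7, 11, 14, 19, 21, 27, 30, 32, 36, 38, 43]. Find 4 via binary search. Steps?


Search for 4:
[0,12] mid=6 arr[6]=21
[0,5] mid=2 arr[2]=7
[0,1] mid=0 arr[0]=4
Total: 3 comparisons


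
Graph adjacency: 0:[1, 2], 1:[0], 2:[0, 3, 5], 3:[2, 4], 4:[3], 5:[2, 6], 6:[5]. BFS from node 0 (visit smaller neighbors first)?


BFS queue: start with [0]
Visit order: [0, 1, 2, 3, 5, 4, 6]


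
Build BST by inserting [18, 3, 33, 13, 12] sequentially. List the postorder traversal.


Root = 18; build tree by BST insertion.
Postorder traversal: [12, 13, 3, 33, 18]


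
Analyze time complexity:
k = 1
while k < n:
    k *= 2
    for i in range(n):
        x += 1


Per nesting level: O(log n) * O(n) = O(n log n)
Complexity: O(n log n)


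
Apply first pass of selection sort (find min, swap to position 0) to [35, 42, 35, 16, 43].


After one pass: [16, 42, 35, 35, 43]


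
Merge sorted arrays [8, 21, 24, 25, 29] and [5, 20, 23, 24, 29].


Compare heads, take smaller each step.
Merged: [5, 8, 20, 21, 23, 24, 24, 25, 29, 29]


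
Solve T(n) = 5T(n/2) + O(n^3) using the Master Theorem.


a=5, b=2, c=3. log_2(5)=2.322 < c=3. Case 3: O(n^c) = O(n^3)
Complexity: O(n^3)


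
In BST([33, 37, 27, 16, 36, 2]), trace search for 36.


BST root = 33
Search for 36: compare at each node
Path: [33, 37, 36]


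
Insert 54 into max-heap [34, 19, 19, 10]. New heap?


Append 54: [34, 19, 19, 10, 54]
Bubble up: swap idx 4(54) with idx 1(19); swap idx 1(54) with idx 0(34)
Result: [54, 34, 19, 10, 19]


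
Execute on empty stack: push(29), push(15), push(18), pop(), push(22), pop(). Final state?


push(29) -> [29]
push(15) -> [29, 15]
push(18) -> [29, 15, 18]
pop() returns 18 -> [29, 15]
push(22) -> [29, 15, 22]
pop() returns 22 -> [29, 15]
Final stack (bottom to top): [29, 15]


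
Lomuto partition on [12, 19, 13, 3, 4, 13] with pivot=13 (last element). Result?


Elements <= 13 go left of pivot.
Result: [12, 13, 3, 4, 13, 19], pivot at index 4


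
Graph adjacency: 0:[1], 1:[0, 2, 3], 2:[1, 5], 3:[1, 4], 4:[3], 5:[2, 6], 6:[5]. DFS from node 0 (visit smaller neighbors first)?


DFS stack-based: start with [0]
Visit order: [0, 1, 2, 5, 6, 3, 4]


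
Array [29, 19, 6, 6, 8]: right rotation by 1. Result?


Right rotate by 1: [8, 29, 19, 6, 6]


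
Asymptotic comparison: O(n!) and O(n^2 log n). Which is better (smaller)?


n^2 log n grows slower than factorial
O(n^2 log n) is asymptotically smaller; O(n!) grows faster


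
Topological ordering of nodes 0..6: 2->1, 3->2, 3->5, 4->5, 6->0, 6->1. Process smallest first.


Kahn's algorithm, process smallest node first
Order: [3, 2, 4, 5, 6, 0, 1]


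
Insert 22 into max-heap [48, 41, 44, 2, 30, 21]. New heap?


Append 22: [48, 41, 44, 2, 30, 21, 22]
Bubble up: no swaps needed
Result: [48, 41, 44, 2, 30, 21, 22]


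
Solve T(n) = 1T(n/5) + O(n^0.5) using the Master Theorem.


a=1, b=5, c=0.5. log_5(1)=0 < c=0.5. Case 3: O(n^c) = O(sqrt(n))
Complexity: O(sqrt(n))


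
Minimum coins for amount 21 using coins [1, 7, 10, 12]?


dp[0]=0; dp[i]=1+min(dp[i-c] for c in coins)
...dp[16]=4, dp[17]=2, dp[18]=3, dp[19]=2, dp[20]=2, dp[21]=3
Minimum coins for 21 = 3


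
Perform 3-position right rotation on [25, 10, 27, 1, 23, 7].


Right rotate by 3: [1, 23, 7, 25, 10, 27]


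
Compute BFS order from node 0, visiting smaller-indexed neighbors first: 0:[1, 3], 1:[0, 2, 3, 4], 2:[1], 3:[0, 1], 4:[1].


BFS queue: start with [0]
Visit order: [0, 1, 3, 2, 4]


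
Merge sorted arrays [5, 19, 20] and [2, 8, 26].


Compare heads, take smaller each step.
Merged: [2, 5, 8, 19, 20, 26]


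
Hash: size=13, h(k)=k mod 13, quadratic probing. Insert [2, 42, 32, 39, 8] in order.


Insertions: 2->slot 2; 42->slot 3; 32->slot 6; 39->slot 0; 8->slot 8
Table: [39, None, 2, 42, None, None, 32, None, 8, None, None, None, None]


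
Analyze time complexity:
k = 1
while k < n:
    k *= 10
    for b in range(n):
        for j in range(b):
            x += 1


Per nesting level: O(log n) * O(n) * O(n) [triangular over b] = O(n^2 log n)
Complexity: O(n^2 log n)


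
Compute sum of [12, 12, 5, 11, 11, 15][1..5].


Prefix sums: [0, 12, 24, 29, 40, 51, 66]
Sum[1..5] = prefix[6] - prefix[1] = 66 - 12 = 54


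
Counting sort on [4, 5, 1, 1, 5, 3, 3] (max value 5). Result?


Count array: [0, 2, 0, 2, 1, 2]
Reconstruct: [1, 1, 3, 3, 4, 5, 5]


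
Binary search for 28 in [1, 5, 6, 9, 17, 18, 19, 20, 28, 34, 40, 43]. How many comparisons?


Search for 28:
[0,11] mid=5 arr[5]=18
[6,11] mid=8 arr[8]=28
Total: 2 comparisons


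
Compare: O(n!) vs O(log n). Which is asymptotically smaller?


logarithmic grows slower than factorial
O(log n) is asymptotically smaller; O(n!) grows faster


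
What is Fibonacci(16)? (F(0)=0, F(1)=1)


F(n)=F(n-1)+F(n-2)
...F(14)=377, F(15)=610, F(16)=987


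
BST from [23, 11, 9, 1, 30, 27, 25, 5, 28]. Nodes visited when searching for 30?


BST root = 23
Search for 30: compare at each node
Path: [23, 30]


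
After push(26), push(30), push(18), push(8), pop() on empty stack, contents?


push(26) -> [26]
push(30) -> [26, 30]
push(18) -> [26, 30, 18]
push(8) -> [26, 30, 18, 8]
pop() returns 8 -> [26, 30, 18]
Final stack (bottom to top): [26, 30, 18]


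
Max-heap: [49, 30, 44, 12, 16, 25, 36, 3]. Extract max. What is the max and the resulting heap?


Max = 49
Replace root with last, heapify down
Resulting heap: [44, 30, 36, 12, 16, 25, 3]


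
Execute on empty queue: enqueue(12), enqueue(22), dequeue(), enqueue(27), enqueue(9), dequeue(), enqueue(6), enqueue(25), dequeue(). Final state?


enqueue(12) -> [12]
enqueue(22) -> [12, 22]
dequeue() returns 12 -> [22]
enqueue(27) -> [22, 27]
enqueue(9) -> [22, 27, 9]
dequeue() returns 22 -> [27, 9]
enqueue(6) -> [27, 9, 6]
enqueue(25) -> [27, 9, 6, 25]
dequeue() returns 27 -> [9, 6, 25]
Final queue (front to back): [9, 6, 25]


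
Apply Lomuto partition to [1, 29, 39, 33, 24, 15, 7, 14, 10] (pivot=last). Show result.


Elements <= 10 go left of pivot.
Result: [1, 7, 10, 33, 24, 15, 29, 14, 39], pivot at index 2


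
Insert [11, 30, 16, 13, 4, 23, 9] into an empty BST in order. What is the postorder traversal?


Root = 11; build tree by BST insertion.
Postorder traversal: [9, 4, 13, 23, 16, 30, 11]


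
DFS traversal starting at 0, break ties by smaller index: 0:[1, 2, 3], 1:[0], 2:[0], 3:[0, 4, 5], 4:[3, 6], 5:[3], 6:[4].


DFS stack-based: start with [0]
Visit order: [0, 1, 2, 3, 4, 6, 5]


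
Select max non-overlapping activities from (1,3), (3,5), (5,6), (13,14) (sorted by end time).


Greedy: pick earliest-ending, then skip overlaps.
Selected (4 activities): [(1, 3), (3, 5), (5, 6), (13, 14)]


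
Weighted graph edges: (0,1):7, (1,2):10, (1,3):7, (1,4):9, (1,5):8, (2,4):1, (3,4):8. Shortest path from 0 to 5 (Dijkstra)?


Dijkstra from 0:
Distances: {0: 0, 1: 7, 2: 17, 3: 14, 4: 16, 5: 15}
Shortest distance to 5 = 15, path = [0, 1, 5]
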